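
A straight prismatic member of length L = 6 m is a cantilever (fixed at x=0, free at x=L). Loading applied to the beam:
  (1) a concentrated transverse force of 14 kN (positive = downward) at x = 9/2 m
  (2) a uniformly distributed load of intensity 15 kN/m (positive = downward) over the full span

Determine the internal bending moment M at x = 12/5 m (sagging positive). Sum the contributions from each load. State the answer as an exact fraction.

M(12/5) = -633/5 kN·m

Load 1 — point force P=14 kN at a=9/2 m (b=L-a=3/2):
  M_1 = -P(a-x)  [x≤a] = -14·((9/2)-(12/5)) = -147/5 kN·m
Load 2 — uniform load w=15 kN/m over full span:
  M_2 = -w(L-x)²/2 = -15·(6-(12/5))²/2 = -486/5 kN·m
Superposition: M = Σ M_i = -633/5 kN·m ≈ -126.600000 kN·m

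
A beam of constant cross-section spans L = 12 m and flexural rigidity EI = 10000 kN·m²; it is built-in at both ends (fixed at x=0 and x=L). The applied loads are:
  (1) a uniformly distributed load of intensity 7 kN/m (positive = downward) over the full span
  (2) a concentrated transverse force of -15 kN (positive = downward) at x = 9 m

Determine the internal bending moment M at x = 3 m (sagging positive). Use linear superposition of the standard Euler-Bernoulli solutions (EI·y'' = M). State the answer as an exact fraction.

M(3) = 381/32 kN·m

Load 1 — uniform load w=7 kN/m over full span:
  M_1 = wLx/2 - wL²/12 - wx²/2 = 7·12·3/2 - 7·12²/12 - 7·3²/2 = 21/2 kN·m
Load 2 — point force P=-15 kN at a=9 m (b=L-a=3):
  M_2 = Pb²(3a+b)x/L³ - Pab²/L²  [x≤a] = (-15)·3²·(3·9+3)·3/12³ - (-15)·9·3²/12² = 45/32 kN·m
Superposition: M = Σ M_i = 381/32 kN·m ≈ 11.906250 kN·m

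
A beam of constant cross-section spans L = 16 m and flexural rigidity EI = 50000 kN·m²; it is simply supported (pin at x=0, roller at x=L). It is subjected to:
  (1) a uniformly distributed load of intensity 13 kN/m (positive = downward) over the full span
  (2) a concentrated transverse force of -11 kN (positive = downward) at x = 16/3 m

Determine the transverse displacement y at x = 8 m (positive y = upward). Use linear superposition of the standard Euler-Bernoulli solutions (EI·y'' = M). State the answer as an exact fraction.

Load 1 — uniform load w=13 kN/m over full span:
  y_1 = -wx(L³-2Lx²+x³)/(24EI) = -13·8·(16³-2·16·8²+8³)/(24·50000) = -416/1875 m
Load 2 — point force P=-11 kN at a=16/3 m (b=L-a=32/3):
  y_2 = -Pa(L-x)(2Lx-a²-x²)/(6LEI)  [x>a] = -(-11)·(16/3)·(16-8)·(2·16·8-(16/3)²-8²)/(6·16·50000) = 4048/253125 m
Superposition: y = Σ y_i = -52112/253125 m ≈ -0.205875 m

y(8) = -52112/253125 m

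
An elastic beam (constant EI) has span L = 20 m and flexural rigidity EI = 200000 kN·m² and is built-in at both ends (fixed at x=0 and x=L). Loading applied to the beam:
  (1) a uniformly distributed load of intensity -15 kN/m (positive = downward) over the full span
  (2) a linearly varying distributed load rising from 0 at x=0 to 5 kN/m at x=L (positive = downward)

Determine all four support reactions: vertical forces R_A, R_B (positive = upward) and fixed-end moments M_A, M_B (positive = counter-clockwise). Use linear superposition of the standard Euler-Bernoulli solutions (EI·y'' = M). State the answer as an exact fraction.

R_A = -135 kN, M_A = -1300/3 kN·m, R_B = -115 kN, M_B = 400 kN·m

Load 1 — uniform load w=-15 kN/m over full span:
  R_A = wL/2 = (-15)·20/2 = -150 kN
  M_A = wL²/12 = (-15)·20²/12 = -500 kN·m
  R_B = wL/2 = (-15)·20/2 = -150 kN
  M_B = -wL²/12 = -(-15)·20²/12 = 500 kN·m
Load 2 — triangular load w₀=5 kN/m (0→w₀ over full span):
  R_A = 3w₀L/20 = 3·5·20/20 = 15 kN
  M_A = w₀L²/30 = 5·20²/30 = 200/3 kN·m
  R_B = 7w₀L/20 = 7·5·20/20 = 35 kN
  M_B = -w₀L²/20 = -5·20²/20 = -100 kN·m
Superposition: R_A = -135 kN, M_A = -1300/3 kN·m, R_B = -115 kN, M_B = 400 kN·m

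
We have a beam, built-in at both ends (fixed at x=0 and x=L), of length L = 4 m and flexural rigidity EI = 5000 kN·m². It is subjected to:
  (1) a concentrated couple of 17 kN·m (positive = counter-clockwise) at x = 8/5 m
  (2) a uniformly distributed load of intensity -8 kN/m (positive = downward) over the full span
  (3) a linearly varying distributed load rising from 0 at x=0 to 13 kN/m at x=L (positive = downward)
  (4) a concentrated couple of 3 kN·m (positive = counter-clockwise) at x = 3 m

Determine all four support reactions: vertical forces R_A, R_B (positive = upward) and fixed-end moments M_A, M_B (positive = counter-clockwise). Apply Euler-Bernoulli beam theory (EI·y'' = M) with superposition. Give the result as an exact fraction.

R_A = -989/800 kN, M_A = -907/1200 kN·m, R_B = -3811/800 kN, M_B = 6173/1200 kN·m

Load 1 — applied couple M₀=17 kN·m at a=8/5 m (b=L-a=12/5):
  R_A = 6M₀ab/L³ = 6·17·(8/5)·(12/5)/4³ = 153/25 kN
  M_A = M₀b(2a-b)/L² = 17·(12/5)·(2·(8/5)-(12/5))/4² = 51/25 kN·m
  R_B = -6M₀ab/L³ = -6·17·(8/5)·(12/5)/4³ = -153/25 kN
  M_B = M₀a(2b-a)/L² = 17·(8/5)·(2·(12/5)-(8/5))/4² = 136/25 kN·m
Load 2 — uniform load w=-8 kN/m over full span:
  R_A = wL/2 = (-8)·4/2 = -16 kN
  M_A = wL²/12 = (-8)·4²/12 = -32/3 kN·m
  R_B = wL/2 = (-8)·4/2 = -16 kN
  M_B = -wL²/12 = -(-8)·4²/12 = 32/3 kN·m
Load 3 — triangular load w₀=13 kN/m (0→w₀ over full span):
  R_A = 3w₀L/20 = 3·13·4/20 = 39/5 kN
  M_A = w₀L²/30 = 13·4²/30 = 104/15 kN·m
  R_B = 7w₀L/20 = 7·13·4/20 = 91/5 kN
  M_B = -w₀L²/20 = -13·4²/20 = -52/5 kN·m
Load 4 — applied couple M₀=3 kN·m at a=3 m (b=L-a=1):
  R_A = 6M₀ab/L³ = 6·3·3·1/4³ = 27/32 kN
  M_A = M₀b(2a-b)/L² = 3·1·(2·3-1)/4² = 15/16 kN·m
  R_B = -6M₀ab/L³ = -6·3·3·1/4³ = -27/32 kN
  M_B = M₀a(2b-a)/L² = 3·3·(2·1-3)/4² = -9/16 kN·m
Superposition: R_A = -989/800 kN, M_A = -907/1200 kN·m, R_B = -3811/800 kN, M_B = 6173/1200 kN·m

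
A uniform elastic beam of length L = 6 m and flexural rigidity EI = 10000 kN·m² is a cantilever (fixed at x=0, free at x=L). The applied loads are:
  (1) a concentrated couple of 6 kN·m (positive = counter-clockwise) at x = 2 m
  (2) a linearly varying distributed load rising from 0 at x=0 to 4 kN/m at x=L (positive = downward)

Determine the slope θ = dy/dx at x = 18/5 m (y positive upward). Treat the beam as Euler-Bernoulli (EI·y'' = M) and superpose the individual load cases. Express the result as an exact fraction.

θ(18/5) = -3426/390625 rad

Load 1 — applied couple M₀=6 kN·m at a=2 m (b=L-a=4):
  θ_1 = M₀a/EI  [x>a] = 6·2/10000 = 3/2500 rad
Load 2 — triangular load w₀=4 kN/m (0→w₀ over full span):
  θ_2 = (w₀Lx²/4-w₀L²x/3-w₀x⁴/(24L))/EI = (4·6·(18/5)²/4-4·6²·(18/5)/3-4·(18/5)⁴/(24·6))/10000 = -15579/1562500 rad
Superposition: θ = Σ θ_i = -3426/390625 rad ≈ -0.008771 rad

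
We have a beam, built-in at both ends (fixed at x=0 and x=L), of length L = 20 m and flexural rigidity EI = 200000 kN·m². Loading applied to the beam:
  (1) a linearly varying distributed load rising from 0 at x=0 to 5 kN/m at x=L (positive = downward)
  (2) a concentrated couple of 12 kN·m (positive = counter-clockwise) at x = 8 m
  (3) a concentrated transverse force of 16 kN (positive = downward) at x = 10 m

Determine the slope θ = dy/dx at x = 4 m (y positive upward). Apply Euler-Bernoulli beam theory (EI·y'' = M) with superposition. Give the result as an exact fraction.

Load 1 — triangular load w₀=5 kN/m (0→w₀ over full span):
  θ_1 = -w₀(2x(L-x)(L-2x)(x+2L)+x²(L-x)²)/(120LEI) = -5·(2·4·(20-4)·(20-2·4)·(4+2·20)+4²·(20-4)²)/(120·20·200000) = -7/9375 rad
Load 2 — applied couple M₀=12 kN·m at a=8 m (b=L-a=12):
  θ_2 = (R_Ax²/2 - M_Ax)/EI  [x≤a] with R_A=108/125, M_A=36/25 = ((108/125)·4²/2 - (36/25)·4)/200000 = 9/1562500 rad
Load 3 — point force P=16 kN at a=10 m (b=L-a=10):
  θ_3 = -Pb²x(2aL-(3a+b)x)/(2L³EI)  [x≤a] = -16·10²·4·(2·10·20-(3·10+10)·4)/(2·20³·200000) = -3/6250 rad
Superposition: θ = Σ θ_i = -5723/4687500 rad ≈ -0.001221 rad

θ(4) = -5723/4687500 rad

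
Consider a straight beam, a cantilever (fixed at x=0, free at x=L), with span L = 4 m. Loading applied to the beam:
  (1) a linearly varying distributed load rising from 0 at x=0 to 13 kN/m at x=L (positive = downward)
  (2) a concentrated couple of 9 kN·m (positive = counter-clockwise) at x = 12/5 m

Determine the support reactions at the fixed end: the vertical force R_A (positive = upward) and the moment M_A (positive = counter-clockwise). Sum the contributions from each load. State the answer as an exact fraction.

R_A = 26 kN, M_A = 181/3 kN·m

Load 1 — triangular load w₀=13 kN/m (0→w₀ over full span):
  R_A = w₀L/2 = 13·4/2 = 26 kN
  M_A = w₀L²/3 = 13·4²/3 = 208/3 kN·m
Load 2 — applied couple M₀=9 kN·m at a=12/5 m (b=L-a=8/5):
  R_A = 0 kN
  M_A = -M₀ = -9 kN·m
Superposition: R_A = 26 kN, M_A = 181/3 kN·m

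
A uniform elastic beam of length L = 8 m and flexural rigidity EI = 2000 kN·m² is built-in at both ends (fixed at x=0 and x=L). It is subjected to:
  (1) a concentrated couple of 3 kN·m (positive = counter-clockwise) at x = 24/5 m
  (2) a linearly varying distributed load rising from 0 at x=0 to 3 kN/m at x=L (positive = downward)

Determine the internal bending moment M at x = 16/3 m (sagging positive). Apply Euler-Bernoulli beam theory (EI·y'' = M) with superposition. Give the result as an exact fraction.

Load 1 — applied couple M₀=3 kN·m at a=24/5 m (b=L-a=16/5):
  M_1 = R_Ax - M_A - M₀  [x>a] with R_A=27/50, M_A=24/25 = (27/50)·(16/3) - (24/25) - 3 = -27/25 kN·m
Load 2 — triangular load w₀=3 kN/m (0→w₀ over full span):
  M_2 = 3w₀Lx/20 - w₀L²/30 - w₀x³/(6L) = 3·3·8·(16/3)/20 - 3·8²/30 - 3·(16/3)³/(6·8) = 448/135 kN·m
Superposition: M = Σ M_i = 1511/675 kN·m ≈ 2.238519 kN·m

M(16/3) = 1511/675 kN·m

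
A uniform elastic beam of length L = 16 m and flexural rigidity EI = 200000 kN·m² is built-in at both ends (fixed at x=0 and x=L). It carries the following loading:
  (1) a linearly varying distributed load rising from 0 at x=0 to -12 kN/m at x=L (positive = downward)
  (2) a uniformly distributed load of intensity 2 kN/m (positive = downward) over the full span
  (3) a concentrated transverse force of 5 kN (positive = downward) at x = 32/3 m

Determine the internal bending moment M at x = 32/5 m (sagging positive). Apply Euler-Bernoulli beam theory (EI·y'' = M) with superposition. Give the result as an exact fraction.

M(32/5) = -94528/3375 kN·m

Load 1 — triangular load w₀=-12 kN/m (0→w₀ over full span):
  M_1 = 3w₀Lx/20 - w₀L²/30 - w₀x³/(6L) = 3·(-12)·16·(32/5)/20 - (-12)·16²/30 - (-12)·(32/5)³/(6·16) = -6144/125 kN·m
Load 2 — uniform load w=2 kN/m over full span:
  M_2 = wLx/2 - wL²/12 - wx²/2 = 2·16·(32/5)/2 - 2·16²/12 - 2·(32/5)²/2 = 1408/75 kN·m
Load 3 — point force P=5 kN at a=32/3 m (b=L-a=16/3):
  M_3 = Pb²(3a+b)x/L³ - Pab²/L²  [x≤a] = 5·(16/3)²·(3·(32/3)+(16/3))·(32/5)/16³ - 5·(32/3)·(16/3)²/16² = 64/27 kN·m
Superposition: M = Σ M_i = -94528/3375 kN·m ≈ -28.008296 kN·m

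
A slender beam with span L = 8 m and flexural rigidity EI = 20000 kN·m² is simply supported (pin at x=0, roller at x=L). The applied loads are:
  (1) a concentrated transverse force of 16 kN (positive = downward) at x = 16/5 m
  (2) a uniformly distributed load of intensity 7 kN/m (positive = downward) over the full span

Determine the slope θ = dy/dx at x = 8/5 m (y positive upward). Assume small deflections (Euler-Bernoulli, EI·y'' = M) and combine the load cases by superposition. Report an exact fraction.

Load 1 — point force P=16 kN at a=16/5 m (b=L-a=24/5):
  θ_1 = -Pb(L²-b²-3x²)/(6LEI)  [x≤a] = -16·(24/5)·(8²-(24/5)²-3·(8/5)²)/(6·8·20000) = -208/78125 rad
Load 2 — uniform load w=7 kN/m over full span:
  θ_2 = -w(L³-6Lx²+4x³)/(24EI) = -7·(8³-6·8·(8/5)²+4·(8/5)³)/(24·20000) = -462/78125 rad
Superposition: θ = Σ θ_i = -134/15625 rad ≈ -0.008576 rad

θ(8/5) = -134/15625 rad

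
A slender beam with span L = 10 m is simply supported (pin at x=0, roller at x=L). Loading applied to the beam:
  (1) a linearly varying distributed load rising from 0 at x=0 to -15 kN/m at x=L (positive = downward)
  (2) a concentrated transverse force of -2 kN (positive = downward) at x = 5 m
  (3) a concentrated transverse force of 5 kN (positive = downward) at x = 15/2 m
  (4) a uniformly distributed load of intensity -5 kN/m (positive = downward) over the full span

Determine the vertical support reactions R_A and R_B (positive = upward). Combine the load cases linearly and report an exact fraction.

Load 1 — triangular load w₀=-15 kN/m (0→w₀ over full span):
  R_A = w₀L/6 = (-15)·10/6 = -25 kN
  R_B = w₀L/3 = (-15)·10/3 = -50 kN
Load 2 — point force P=-2 kN at a=5 m (b=L-a=5):
  R_A = Pb/L = (-2)·5/10 = -1 kN
  R_B = Pa/L = (-2)·5/10 = -1 kN
Load 3 — point force P=5 kN at a=15/2 m (b=L-a=5/2):
  R_A = Pb/L = 5·(5/2)/10 = 5/4 kN
  R_B = Pa/L = 5·(15/2)/10 = 15/4 kN
Load 4 — uniform load w=-5 kN/m over full span:
  R_A = wL/2 = (-5)·10/2 = -25 kN
  R_B = wL/2 = (-5)·10/2 = -25 kN
Superposition: R_A = -199/4 kN, R_B = -289/4 kN

R_A = -199/4 kN, R_B = -289/4 kN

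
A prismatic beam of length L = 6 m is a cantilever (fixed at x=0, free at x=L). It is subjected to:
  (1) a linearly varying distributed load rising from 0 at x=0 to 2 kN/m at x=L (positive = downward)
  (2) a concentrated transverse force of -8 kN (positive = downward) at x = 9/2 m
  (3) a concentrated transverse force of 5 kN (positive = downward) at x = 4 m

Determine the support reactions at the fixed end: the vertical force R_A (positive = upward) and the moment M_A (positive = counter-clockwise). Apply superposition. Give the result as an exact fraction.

Load 1 — triangular load w₀=2 kN/m (0→w₀ over full span):
  R_A = w₀L/2 = 2·6/2 = 6 kN
  M_A = w₀L²/3 = 2·6²/3 = 24 kN·m
Load 2 — point force P=-8 kN at a=9/2 m (b=L-a=3/2):
  R_A = P = (-8) = -8 kN
  M_A = Pa = (-8)·(9/2) = -36 kN·m
Load 3 — point force P=5 kN at a=4 m (b=L-a=2):
  R_A = P = 5 kN
  M_A = Pa = 5·4 = 20 kN·m
Superposition: R_A = 3 kN, M_A = 8 kN·m

R_A = 3 kN, M_A = 8 kN·m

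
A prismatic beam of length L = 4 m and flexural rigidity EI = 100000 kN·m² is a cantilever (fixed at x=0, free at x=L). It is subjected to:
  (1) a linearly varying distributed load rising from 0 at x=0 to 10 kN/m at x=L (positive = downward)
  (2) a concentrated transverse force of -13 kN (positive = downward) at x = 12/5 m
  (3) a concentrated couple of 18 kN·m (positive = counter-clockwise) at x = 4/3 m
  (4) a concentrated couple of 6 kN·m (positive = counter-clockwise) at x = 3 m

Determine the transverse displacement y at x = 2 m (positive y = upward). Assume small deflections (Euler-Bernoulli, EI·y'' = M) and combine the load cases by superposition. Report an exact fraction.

y(2) = 21/250000 m

Load 1 — triangular load w₀=10 kN/m (0→w₀ over full span):
  y_1 = (w₀Lx³/12-w₀L²x²/6-w₀x⁵/(120L))/EI = (10·4·2³/12-10·4²·2²/6-10·2⁵/(120·4))/100000 = -121/150000 m
Load 2 — point force P=-13 kN at a=12/5 m (b=L-a=8/5):
  y_2 = -Px²(3a-x)/(6EI)  [x≤a] = -(-13)·2²·(3·(12/5)-2)/(6·100000) = 169/375000 m
Load 3 — applied couple M₀=18 kN·m at a=4/3 m (b=L-a=8/3):
  y_3 = M₀a(2x-a)/(2EI)  [x>a] = 18·(4/3)·(2·2-(4/3))/(2·100000) = 1/3125 m
Load 4 — applied couple M₀=6 kN·m at a=3 m (b=L-a=1):
  y_4 = M₀x²/(2EI)  [x≤a] = 6·2²/(2·100000) = 3/25000 m
Superposition: y = Σ y_i = 21/250000 m ≈ 0.000084 m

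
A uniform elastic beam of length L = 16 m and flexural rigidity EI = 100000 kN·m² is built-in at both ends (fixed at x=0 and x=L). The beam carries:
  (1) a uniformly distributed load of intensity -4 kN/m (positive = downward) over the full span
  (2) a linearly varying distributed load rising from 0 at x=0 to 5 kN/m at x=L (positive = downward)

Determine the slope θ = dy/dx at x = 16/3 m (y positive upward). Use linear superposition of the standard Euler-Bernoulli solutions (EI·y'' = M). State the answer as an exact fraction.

Load 1 — uniform load w=-4 kN/m over full span:
  θ_1 = -wx(L-x)(L-2x)/(12EI) = -(-4)·(16/3)·(16-(16/3))·(16-2·(16/3))/(12·100000) = 256/253125 rad
Load 2 — triangular load w₀=5 kN/m (0→w₀ over full span):
  θ_2 = -w₀(2x(L-x)(L-2x)(x+2L)+x²(L-x)²)/(120LEI) = -5·(2·(16/3)·(16-(16/3))·(16-2·(16/3))·((16/3)+2·16)+(16/3)²·(16-(16/3))²)/(120·16·100000) = -512/759375 rad
Superposition: θ = Σ θ_i = 256/759375 rad ≈ 0.000337 rad

θ(16/3) = 256/759375 rad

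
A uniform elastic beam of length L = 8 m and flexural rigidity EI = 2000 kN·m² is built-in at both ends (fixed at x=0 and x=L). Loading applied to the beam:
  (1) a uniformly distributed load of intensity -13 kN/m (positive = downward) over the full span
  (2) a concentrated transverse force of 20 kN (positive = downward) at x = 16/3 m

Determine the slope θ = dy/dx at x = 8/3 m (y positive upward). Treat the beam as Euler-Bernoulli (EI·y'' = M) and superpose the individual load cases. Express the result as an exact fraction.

Load 1 — uniform load w=-13 kN/m over full span:
  θ_1 = -wx(L-x)(L-2x)/(12EI) = -(-13)·(8/3)·(8-(8/3))·(8-2·(8/3))/(12·2000) = 208/10125 rad
Load 2 — point force P=20 kN at a=16/3 m (b=L-a=8/3):
  θ_2 = -Pb²x(2aL-(3a+b)x)/(2L³EI)  [x≤a] = -20·(8/3)²·(8/3)·(2·(16/3)·8-(3·(16/3)+(8/3))·(8/3))/(2·8³·2000) = -8/1215 rad
Superposition: θ = Σ θ_i = 424/30375 rad ≈ 0.013959 rad

θ(8/3) = 424/30375 rad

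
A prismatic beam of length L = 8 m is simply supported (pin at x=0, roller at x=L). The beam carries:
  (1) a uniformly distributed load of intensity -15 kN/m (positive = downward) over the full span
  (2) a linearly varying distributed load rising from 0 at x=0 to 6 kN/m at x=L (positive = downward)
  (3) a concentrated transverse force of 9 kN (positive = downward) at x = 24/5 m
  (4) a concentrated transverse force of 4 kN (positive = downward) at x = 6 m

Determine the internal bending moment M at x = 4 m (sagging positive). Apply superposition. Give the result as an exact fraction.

Load 1 — uniform load w=-15 kN/m over full span:
  M_1 = wx(L-x)/2 = (-15)·4·(8-4)/2 = -120 kN·m
Load 2 — triangular load w₀=6 kN/m (0→w₀ over full span):
  M_2 = w₀Lx/6 - w₀x³/(6L) = 6·8·4/6 - 6·4³/(6·8) = 24 kN·m
Load 3 — point force P=9 kN at a=24/5 m (b=L-a=16/5):
  M_3 = Pbx/L  [x≤a] = 9·(16/5)·4/8 = 72/5 kN·m
Load 4 — point force P=4 kN at a=6 m (b=L-a=2):
  M_4 = Pbx/L  [x≤a] = 4·2·4/8 = 4 kN·m
Superposition: M = Σ M_i = -388/5 kN·m ≈ -77.600000 kN·m

M(4) = -388/5 kN·m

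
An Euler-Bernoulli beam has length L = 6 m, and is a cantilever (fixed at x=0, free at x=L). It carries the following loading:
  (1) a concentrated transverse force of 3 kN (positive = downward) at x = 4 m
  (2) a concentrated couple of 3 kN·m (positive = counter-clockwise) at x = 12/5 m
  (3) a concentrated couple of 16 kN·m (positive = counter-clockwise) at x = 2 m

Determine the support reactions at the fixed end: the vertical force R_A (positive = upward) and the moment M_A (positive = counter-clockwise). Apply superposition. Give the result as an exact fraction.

R_A = 3 kN, M_A = -7 kN·m

Load 1 — point force P=3 kN at a=4 m (b=L-a=2):
  R_A = P = 3 kN
  M_A = Pa = 3·4 = 12 kN·m
Load 2 — applied couple M₀=3 kN·m at a=12/5 m (b=L-a=18/5):
  R_A = 0 kN
  M_A = -M₀ = -3 kN·m
Load 3 — applied couple M₀=16 kN·m at a=2 m (b=L-a=4):
  R_A = 0 kN
  M_A = -M₀ = -16 kN·m
Superposition: R_A = 3 kN, M_A = -7 kN·m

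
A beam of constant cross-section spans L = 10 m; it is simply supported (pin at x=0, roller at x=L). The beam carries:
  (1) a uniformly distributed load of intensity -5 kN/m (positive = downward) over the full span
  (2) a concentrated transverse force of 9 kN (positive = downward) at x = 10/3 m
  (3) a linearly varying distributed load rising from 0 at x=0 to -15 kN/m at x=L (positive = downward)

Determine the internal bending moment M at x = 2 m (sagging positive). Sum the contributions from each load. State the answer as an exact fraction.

M(2) = -76 kN·m

Load 1 — uniform load w=-5 kN/m over full span:
  M_1 = wx(L-x)/2 = (-5)·2·(10-2)/2 = -40 kN·m
Load 2 — point force P=9 kN at a=10/3 m (b=L-a=20/3):
  M_2 = Pbx/L  [x≤a] = 9·(20/3)·2/10 = 12 kN·m
Load 3 — triangular load w₀=-15 kN/m (0→w₀ over full span):
  M_3 = w₀Lx/6 - w₀x³/(6L) = (-15)·10·2/6 - (-15)·2³/(6·10) = -48 kN·m
Superposition: M = Σ M_i = -76 kN·m ≈ -76.000000 kN·m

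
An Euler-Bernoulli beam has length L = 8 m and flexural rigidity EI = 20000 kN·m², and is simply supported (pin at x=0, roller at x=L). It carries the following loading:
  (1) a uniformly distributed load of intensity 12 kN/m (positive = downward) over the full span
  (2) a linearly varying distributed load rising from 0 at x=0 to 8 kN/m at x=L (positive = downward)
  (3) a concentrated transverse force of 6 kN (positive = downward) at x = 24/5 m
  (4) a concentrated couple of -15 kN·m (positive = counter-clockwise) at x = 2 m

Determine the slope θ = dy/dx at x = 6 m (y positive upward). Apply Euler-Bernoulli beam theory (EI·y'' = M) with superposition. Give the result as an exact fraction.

θ(6) = 594521/45000000 rad

Load 1 — uniform load w=12 kN/m over full span:
  θ_1 = -w(L³-6Lx²+4x³)/(24EI) = -12·(8³-6·8·6²+4·6³)/(24·20000) = 11/1250 rad
Load 2 — triangular load w₀=8 kN/m (0→w₀ over full span):
  θ_2 = -w₀(7L⁴-30L²x²+15x⁴)/(360LEI) = -8·(7·8⁴-30·8²·6²+15·6⁴)/(360·8·20000) = 1313/450000 rad
Load 3 — point force P=6 kN at a=24/5 m (b=L-a=16/5):
  θ_3 = -Pa(2L²-6Lx+3x²+a²)/(6LEI)  [x>a] = -6·(24/5)·(2·8²-6·8·6+3·6²+(24/5)²)/(6·8·20000) = 543/625000 rad
Load 4 — applied couple M₀=-15 kN·m at a=2 m (b=L-a=6):
  θ_4 = (M₀x²/(2L)-M₀(x-a)+C₁)/EI  [x>a] with C₁=M₀(3b²-L²)/(6L)=-55/4 = ((-15)·6²/(2·8)-(-15)·(6-2)+(-55/4))/20000 = 1/1600 rad
Superposition: θ = Σ θ_i = 594521/45000000 rad ≈ 0.013212 rad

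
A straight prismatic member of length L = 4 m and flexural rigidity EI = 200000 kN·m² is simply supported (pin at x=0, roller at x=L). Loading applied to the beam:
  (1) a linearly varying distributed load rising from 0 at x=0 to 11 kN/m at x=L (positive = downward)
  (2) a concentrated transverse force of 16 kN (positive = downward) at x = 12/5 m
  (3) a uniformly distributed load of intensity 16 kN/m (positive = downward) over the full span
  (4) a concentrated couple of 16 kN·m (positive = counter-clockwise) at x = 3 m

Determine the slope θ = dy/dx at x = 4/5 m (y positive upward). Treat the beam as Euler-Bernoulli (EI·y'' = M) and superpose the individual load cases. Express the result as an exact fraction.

θ(4/5) = -182407/562500000 rad

Load 1 — triangular load w₀=11 kN/m (0→w₀ over full span):
  θ_1 = -w₀(7L⁴-30L²x²+15x⁴)/(360LEI) = -11·(7·4⁴-30·4²·(4/5)²+15·(4/5)⁴)/(360·4·200000) = -1001/17578125 rad
Load 2 — point force P=16 kN at a=12/5 m (b=L-a=8/5):
  θ_2 = -Pb(L²-b²-3x²)/(6LEI)  [x≤a] = -16·(8/5)·(4²-(8/5)²-3·(4/5)²)/(6·4·200000) = -24/390625 rad
Load 3 — uniform load w=16 kN/m over full span:
  θ_3 = -w(L³-6Lx²+4x³)/(24EI) = -16·(4³-6·4·(4/5)²+4·(4/5)³)/(24·200000) = -66/390625 rad
Load 4 — applied couple M₀=16 kN·m at a=3 m (b=L-a=1):
  θ_4 = (M₀x²/(2L)+C₁)/EI  [x≤a] with C₁=M₀(3b²-L²)/(6L)=-26/3 = (16·(4/5)²/(2·4)+(-26/3))/200000 = -277/7500000 rad
Superposition: θ = Σ θ_i = -182407/562500000 rad ≈ -0.000324 rad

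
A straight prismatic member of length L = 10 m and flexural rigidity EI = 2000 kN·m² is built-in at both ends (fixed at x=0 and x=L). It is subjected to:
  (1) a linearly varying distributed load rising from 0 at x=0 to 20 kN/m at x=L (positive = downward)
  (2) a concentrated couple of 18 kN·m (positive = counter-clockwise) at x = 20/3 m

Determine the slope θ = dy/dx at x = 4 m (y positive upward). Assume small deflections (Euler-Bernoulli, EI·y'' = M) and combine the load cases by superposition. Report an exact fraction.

Load 1 — triangular load w₀=20 kN/m (0→w₀ over full span):
  θ_1 = -w₀(2x(L-x)(L-2x)(x+2L)+x²(L-x)²)/(120LEI) = -20·(2·4·(10-4)·(10-2·4)·(4+2·10)+4²·(10-4)²)/(120·10·2000) = -3/125 rad
Load 2 — applied couple M₀=18 kN·m at a=20/3 m (b=L-a=10/3):
  θ_2 = (R_Ax²/2 - M_Ax)/EI  [x≤a] with R_A=12/5, M_A=6 = ((12/5)·4²/2 - 6·4)/2000 = -3/1250 rad
Superposition: θ = Σ θ_i = -33/1250 rad ≈ -0.026400 rad

θ(4) = -33/1250 rad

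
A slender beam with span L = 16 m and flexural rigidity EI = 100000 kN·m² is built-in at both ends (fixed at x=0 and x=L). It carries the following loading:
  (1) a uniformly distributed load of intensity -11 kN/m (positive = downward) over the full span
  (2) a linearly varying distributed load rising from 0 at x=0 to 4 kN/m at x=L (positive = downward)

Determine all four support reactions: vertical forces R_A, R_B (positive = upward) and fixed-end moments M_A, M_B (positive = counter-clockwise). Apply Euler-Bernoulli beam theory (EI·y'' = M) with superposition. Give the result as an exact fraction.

R_A = -392/5 kN, M_A = -3008/15 kN·m, R_B = -328/5 kN, M_B = 2752/15 kN·m

Load 1 — uniform load w=-11 kN/m over full span:
  R_A = wL/2 = (-11)·16/2 = -88 kN
  M_A = wL²/12 = (-11)·16²/12 = -704/3 kN·m
  R_B = wL/2 = (-11)·16/2 = -88 kN
  M_B = -wL²/12 = -(-11)·16²/12 = 704/3 kN·m
Load 2 — triangular load w₀=4 kN/m (0→w₀ over full span):
  R_A = 3w₀L/20 = 3·4·16/20 = 48/5 kN
  M_A = w₀L²/30 = 4·16²/30 = 512/15 kN·m
  R_B = 7w₀L/20 = 7·4·16/20 = 112/5 kN
  M_B = -w₀L²/20 = -4·16²/20 = -256/5 kN·m
Superposition: R_A = -392/5 kN, M_A = -3008/15 kN·m, R_B = -328/5 kN, M_B = 2752/15 kN·m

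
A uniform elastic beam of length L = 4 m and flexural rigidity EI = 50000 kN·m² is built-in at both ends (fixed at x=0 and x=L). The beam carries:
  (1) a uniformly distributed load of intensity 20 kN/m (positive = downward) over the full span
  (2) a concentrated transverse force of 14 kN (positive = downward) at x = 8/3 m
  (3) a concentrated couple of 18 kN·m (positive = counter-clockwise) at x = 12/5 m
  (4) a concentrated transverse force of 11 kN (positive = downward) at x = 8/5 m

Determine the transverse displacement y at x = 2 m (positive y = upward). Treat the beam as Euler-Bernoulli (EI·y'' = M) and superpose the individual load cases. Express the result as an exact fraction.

Load 1 — uniform load w=20 kN/m over full span:
  y_1 = -wx²(L-x)²/(24EI) = -20·2²·(4-2)²/(24·50000) = -1/3750 m
Load 2 — point force P=14 kN at a=8/3 m (b=L-a=4/3):
  y_2 = -Pb²x²(3aL-(3a+b)x)/(6L³EI)  [x≤a] = -14·(4/3)²·2²·(3·(8/3)·4-(3·(8/3)+(4/3))·2)/(6·4³·50000) = -7/101250 m
Load 3 — applied couple M₀=18 kN·m at a=12/5 m (b=L-a=8/5):
  y_3 = (R_Ax³/6 - M_Ax²/2)/EI  [x≤a] with R_A=162/25, M_A=144/25 = ((162/25)·2³/6 - (144/25)·2²/2)/50000 = -9/156250 m
Load 4 — point force P=11 kN at a=8/5 m (b=L-a=12/5):
  y_4 = -Pa²(L-x)²(3bL-(3b+a)(L-x))/(6L³EI)  [x>a] = -11·(8/5)²·(4-2)²·(3·(12/5)·4-(3·(12/5)+(8/5))·(4-2))/(6·4³·50000) = -77/1171875 m
Superposition: y = Σ y_i = -29053/63281250 m ≈ -0.000459 m

y(2) = -29053/63281250 m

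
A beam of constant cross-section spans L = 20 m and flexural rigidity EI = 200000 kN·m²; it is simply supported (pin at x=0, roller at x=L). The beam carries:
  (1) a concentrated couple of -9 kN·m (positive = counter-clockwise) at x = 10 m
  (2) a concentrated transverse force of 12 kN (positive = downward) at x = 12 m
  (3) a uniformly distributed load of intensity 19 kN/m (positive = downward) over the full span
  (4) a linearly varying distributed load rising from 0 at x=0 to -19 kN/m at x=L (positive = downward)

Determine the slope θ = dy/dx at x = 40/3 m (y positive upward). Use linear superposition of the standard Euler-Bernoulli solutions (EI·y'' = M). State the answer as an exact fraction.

Load 1 — applied couple M₀=-9 kN·m at a=10 m (b=L-a=10):
  θ_1 = (M₀x²/(2L)-M₀(x-a)+C₁)/EI  [x>a] with C₁=M₀(3b²-L²)/(6L)=15/2 = ((-9)·(40/3)²/(2·20)-(-9)·((40/3)-10)+(15/2))/200000 = -1/80000 rad
Load 2 — point force P=12 kN at a=12 m (b=L-a=8):
  θ_2 = -Pa(2L²-6Lx+3x²+a²)/(6LEI)  [x>a] = -12·12·(2·20²-6·20·(40/3)+3·(40/3)²+12²)/(6·20·200000) = 23/31250 rad
Load 3 — uniform load w=19 kN/m over full span:
  θ_3 = -w(L³-6Lx²+4x³)/(24EI) = -19·(20³-6·20·(40/3)²+4·(40/3)³)/(24·200000) = 247/16200 rad
Load 4 — triangular load w₀=-19 kN/m (0→w₀ over full span):
  θ_4 = -w₀(7L⁴-30L²x²+15x⁴)/(360LEI) = -(-19)·(7·20⁴-30·20²·(40/3)²+15·(40/3)⁴)/(360·20·200000) = -1729/243000 rad
Superposition: θ = Σ θ_i = 4303621/486000000 rad ≈ 0.008855 rad

θ(40/3) = 4303621/486000000 rad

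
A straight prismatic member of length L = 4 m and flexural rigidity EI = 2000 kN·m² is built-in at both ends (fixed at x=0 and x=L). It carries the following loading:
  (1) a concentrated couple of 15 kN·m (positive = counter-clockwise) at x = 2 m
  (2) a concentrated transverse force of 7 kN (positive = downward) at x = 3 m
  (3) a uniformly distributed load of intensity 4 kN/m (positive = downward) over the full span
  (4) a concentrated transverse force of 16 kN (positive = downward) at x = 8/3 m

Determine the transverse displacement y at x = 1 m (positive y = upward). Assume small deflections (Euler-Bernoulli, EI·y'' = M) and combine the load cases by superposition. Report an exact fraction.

Load 1 — applied couple M₀=15 kN·m at a=2 m (b=L-a=2):
  y_1 = (R_Ax³/6 - M_Ax²/2)/EI  [x≤a] with R_A=45/8, M_A=15/4 = ((45/8)·1³/6 - (15/4)·1²/2)/2000 = -3/6400 m
Load 2 — point force P=7 kN at a=3 m (b=L-a=1):
  y_2 = -Pb²x²(3aL-(3a+b)x)/(6L³EI)  [x≤a] = -7·1²·1²·(3·3·4-(3·3+1)·1)/(6·4³·2000) = -91/384000 m
Load 3 — uniform load w=4 kN/m over full span:
  y_3 = -wx²(L-x)²/(24EI) = -4·1²·(4-1)²/(24·2000) = -3/4000 m
Load 4 — point force P=16 kN at a=8/3 m (b=L-a=4/3):
  y_4 = -Pb²x²(3aL-(3a+b)x)/(6L³EI)  [x≤a] = -16·(4/3)²·1²·(3·(8/3)·4-(3·(8/3)+(4/3))·1)/(6·4³·2000) = -17/20250 m
Superposition: y = Σ y_i = -23797/10368000 m ≈ -0.002295 m

y(1) = -23797/10368000 m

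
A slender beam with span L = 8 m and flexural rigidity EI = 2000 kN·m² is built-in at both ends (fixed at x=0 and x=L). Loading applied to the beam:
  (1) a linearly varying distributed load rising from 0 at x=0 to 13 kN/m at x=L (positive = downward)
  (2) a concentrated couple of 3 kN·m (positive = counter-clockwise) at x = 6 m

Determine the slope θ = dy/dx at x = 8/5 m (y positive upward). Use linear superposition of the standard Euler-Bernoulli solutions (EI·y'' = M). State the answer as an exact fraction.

θ(8/5) = -6049/468750 rad

Load 1 — triangular load w₀=13 kN/m (0→w₀ over full span):
  θ_1 = -w₀(2x(L-x)(L-2x)(x+2L)+x²(L-x)²)/(120LEI) = -13·(2·(8/5)·(8-(8/5))·(8-2·(8/5))·((8/5)+2·8)+(8/5)²·(8-(8/5))²)/(120·8·2000) = -2912/234375 rad
Load 2 — applied couple M₀=3 kN·m at a=6 m (b=L-a=2):
  θ_2 = (R_Ax²/2 - M_Ax)/EI  [x≤a] with R_A=27/64, M_A=15/16 = ((27/64)·(8/5)²/2 - (15/16)·(8/5))/2000 = -3/6250 rad
Superposition: θ = Σ θ_i = -6049/468750 rad ≈ -0.012905 rad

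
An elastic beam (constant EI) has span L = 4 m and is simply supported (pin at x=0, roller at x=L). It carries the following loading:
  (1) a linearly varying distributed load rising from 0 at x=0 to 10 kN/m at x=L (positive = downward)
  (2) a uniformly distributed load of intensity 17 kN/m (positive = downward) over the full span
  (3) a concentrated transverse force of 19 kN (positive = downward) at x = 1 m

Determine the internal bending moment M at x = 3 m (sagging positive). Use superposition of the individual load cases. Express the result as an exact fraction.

Load 1 — triangular load w₀=10 kN/m (0→w₀ over full span):
  M_1 = w₀Lx/6 - w₀x³/(6L) = 10·4·3/6 - 10·3³/(6·4) = 35/4 kN·m
Load 2 — uniform load w=17 kN/m over full span:
  M_2 = wx(L-x)/2 = 17·3·(4-3)/2 = 51/2 kN·m
Load 3 — point force P=19 kN at a=1 m (b=L-a=3):
  M_3 = Pa(L-x)/L  [x>a] = 19·1·(4-3)/4 = 19/4 kN·m
Superposition: M = Σ M_i = 39 kN·m ≈ 39.000000 kN·m

M(3) = 39 kN·m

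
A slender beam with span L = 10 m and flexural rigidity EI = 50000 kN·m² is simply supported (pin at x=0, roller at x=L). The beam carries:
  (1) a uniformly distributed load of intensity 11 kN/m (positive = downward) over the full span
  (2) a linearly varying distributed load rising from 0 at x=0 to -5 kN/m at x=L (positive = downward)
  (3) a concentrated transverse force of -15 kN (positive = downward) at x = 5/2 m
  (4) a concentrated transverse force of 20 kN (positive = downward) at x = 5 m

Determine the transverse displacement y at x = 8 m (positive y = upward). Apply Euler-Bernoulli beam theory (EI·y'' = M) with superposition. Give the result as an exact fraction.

Load 1 — uniform load w=11 kN/m over full span:
  y_1 = -wx(L³-2Lx²+x³)/(24EI) = -11·8·(10³-2·10·8²+8³)/(24·50000) = -319/18750 m
Load 2 — triangular load w₀=-5 kN/m (0→w₀ over full span):
  y_2 = -w₀x(7L⁴-10L²x²+3x⁴)/(360LEI) = -(-5)·8·(7·10⁴-10·10²·8²+3·8⁴)/(360·10·50000) = 127/31250 m
Load 3 — point force P=-15 kN at a=5/2 m (b=L-a=15/2):
  y_3 = -Pa(L-x)(2Lx-a²-x²)/(6LEI)  [x>a] = -(-15)·(5/2)·(10-8)·(2·10·8-(5/2)²-8²)/(6·10·50000) = 359/160000 m
Load 4 — point force P=20 kN at a=5 m (b=L-a=5):
  y_4 = -Pa(L-x)(2Lx-a²-x²)/(6LEI)  [x>a] = -20·5·(10-8)·(2·10·8-5²-8²)/(6·10·50000) = -71/15000 m
Superposition: y = Σ y_i = -185267/12000000 m ≈ -0.015439 m

y(8) = -185267/12000000 m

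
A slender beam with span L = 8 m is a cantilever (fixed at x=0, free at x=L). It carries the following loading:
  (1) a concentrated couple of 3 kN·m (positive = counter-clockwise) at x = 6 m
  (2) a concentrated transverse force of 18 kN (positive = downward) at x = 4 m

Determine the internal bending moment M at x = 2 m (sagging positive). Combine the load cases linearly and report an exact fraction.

Load 1 — applied couple M₀=3 kN·m at a=6 m (b=L-a=2):
  M_1 = M₀  [x≤a] = 3 = 3 kN·m
Load 2 — point force P=18 kN at a=4 m (b=L-a=4):
  M_2 = -P(a-x)  [x≤a] = -18·(4-2) = -36 kN·m
Superposition: M = Σ M_i = -33 kN·m ≈ -33.000000 kN·m

M(2) = -33 kN·m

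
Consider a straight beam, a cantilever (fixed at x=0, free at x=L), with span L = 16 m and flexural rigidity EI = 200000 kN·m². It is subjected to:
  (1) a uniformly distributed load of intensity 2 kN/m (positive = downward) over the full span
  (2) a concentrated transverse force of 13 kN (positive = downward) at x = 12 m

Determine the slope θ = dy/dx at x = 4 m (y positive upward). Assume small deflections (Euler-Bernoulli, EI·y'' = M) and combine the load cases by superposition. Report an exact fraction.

θ(4) = -491/75000 rad

Load 1 — uniform load w=2 kN/m over full span:
  θ_1 = -wx(x²-3Lx+3L²)/(6EI) = -2·4·(4²-3·16·4+3·16²)/(6·200000) = -37/9375 rad
Load 2 — point force P=13 kN at a=12 m (b=L-a=4):
  θ_2 = -Px(2a-x)/(2EI)  [x≤a] = -13·4·(2·12-4)/(2·200000) = -13/5000 rad
Superposition: θ = Σ θ_i = -491/75000 rad ≈ -0.006547 rad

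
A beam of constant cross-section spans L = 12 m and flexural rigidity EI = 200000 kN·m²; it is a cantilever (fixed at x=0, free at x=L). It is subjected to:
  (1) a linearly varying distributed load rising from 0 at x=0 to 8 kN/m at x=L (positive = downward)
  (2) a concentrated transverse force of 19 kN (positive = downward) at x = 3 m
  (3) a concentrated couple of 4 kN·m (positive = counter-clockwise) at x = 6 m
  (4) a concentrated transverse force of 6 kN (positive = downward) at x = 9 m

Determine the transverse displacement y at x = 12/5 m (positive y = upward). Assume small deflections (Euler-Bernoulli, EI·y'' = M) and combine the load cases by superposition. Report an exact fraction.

y(12/5) = -2434239/390625000 m

Load 1 — triangular load w₀=8 kN/m (0→w₀ over full span):
  y_1 = (w₀Lx³/12-w₀L²x²/6-w₀x⁵/(120L))/EI = (8·12·(12/5)³/12-8·12²·(12/5)²/6-8·(12/5)⁵/(120·12))/200000 = -243108/48828125 m
Load 2 — point force P=19 kN at a=3 m (b=L-a=9):
  y_2 = -Px²(3a-x)/(6EI)  [x≤a] = -19·(12/5)²·(3·3-(12/5))/(6·200000) = -1881/3125000 m
Load 3 — applied couple M₀=4 kN·m at a=6 m (b=L-a=6):
  y_3 = M₀x²/(2EI)  [x≤a] = 4·(12/5)²/(2·200000) = 9/156250 m
Load 4 — point force P=6 kN at a=9 m (b=L-a=3):
  y_4 = -Px²(3a-x)/(6EI)  [x≤a] = -6·(12/5)²·(3·9-(12/5))/(6·200000) = -1107/1562500 m
Superposition: y = Σ y_i = -2434239/390625000 m ≈ -0.006232 m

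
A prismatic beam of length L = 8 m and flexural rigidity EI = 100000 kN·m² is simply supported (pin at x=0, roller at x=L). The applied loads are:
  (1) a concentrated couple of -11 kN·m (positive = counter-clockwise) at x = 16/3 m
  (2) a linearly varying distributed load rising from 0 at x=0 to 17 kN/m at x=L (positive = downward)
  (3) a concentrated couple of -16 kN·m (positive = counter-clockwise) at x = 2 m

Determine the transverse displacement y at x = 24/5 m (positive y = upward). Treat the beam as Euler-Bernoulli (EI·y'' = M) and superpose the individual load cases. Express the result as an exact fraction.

y(24/5) = -225907/48828125 m

Load 1 — applied couple M₀=-11 kN·m at a=16/3 m (b=L-a=8/3):
  y_1 = (M₀x³/(6L)+C₁x)/EI  [x≤a] with C₁=M₀(3b²-L²)/(6L)=88/9 = ((-11)·(24/5)³/(6·8)+(88/9)·(24/5))/100000 = 253/1171875 m
Load 2 — triangular load w₀=17 kN/m (0→w₀ over full span):
  y_2 = -w₀x(7L⁴-10L²x²+3x⁴)/(360LEI) = -17·(24/5)·(7·8⁴-10·8²·(24/5)²+3·(24/5)⁴)/(360·8·100000) = -644096/146484375 m
Load 3 — applied couple M₀=-16 kN·m at a=2 m (b=L-a=6):
  y_3 = (M₀x³/(6L)-M₀(x-a)²/2+C₁x)/EI  [x>a] with C₁=M₀(3b²-L²)/(6L)=-44/3 = ((-16)·(24/5)³/(6·8)-(-16)·((24/5)-2)²/2+(-44/3)·(24/5))/100000 = -174/390625 m
Superposition: y = Σ y_i = -225907/48828125 m ≈ -0.004627 m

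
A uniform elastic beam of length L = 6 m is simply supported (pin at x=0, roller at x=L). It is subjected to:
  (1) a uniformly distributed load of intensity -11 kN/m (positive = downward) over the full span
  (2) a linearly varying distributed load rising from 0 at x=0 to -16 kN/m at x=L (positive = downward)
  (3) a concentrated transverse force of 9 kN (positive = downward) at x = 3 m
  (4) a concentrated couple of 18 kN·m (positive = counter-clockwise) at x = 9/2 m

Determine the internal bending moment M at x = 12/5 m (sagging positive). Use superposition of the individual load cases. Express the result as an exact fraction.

M(12/5) = -7722/125 kN·m

Load 1 — uniform load w=-11 kN/m over full span:
  M_1 = wx(L-x)/2 = (-11)·(12/5)·(6-(12/5))/2 = -1188/25 kN·m
Load 2 — triangular load w₀=-16 kN/m (0→w₀ over full span):
  M_2 = w₀Lx/6 - w₀x³/(6L) = (-16)·6·(12/5)/6 - (-16)·(12/5)³/(6·6) = -4032/125 kN·m
Load 3 — point force P=9 kN at a=3 m (b=L-a=3):
  M_3 = Pbx/L  [x≤a] = 9·3·(12/5)/6 = 54/5 kN·m
Load 4 — applied couple M₀=18 kN·m at a=9/2 m (b=L-a=3/2):
  M_4 = M₀x/L  [x≤a] = 18·(12/5)/6 = 36/5 kN·m
Superposition: M = Σ M_i = -7722/125 kN·m ≈ -61.776000 kN·m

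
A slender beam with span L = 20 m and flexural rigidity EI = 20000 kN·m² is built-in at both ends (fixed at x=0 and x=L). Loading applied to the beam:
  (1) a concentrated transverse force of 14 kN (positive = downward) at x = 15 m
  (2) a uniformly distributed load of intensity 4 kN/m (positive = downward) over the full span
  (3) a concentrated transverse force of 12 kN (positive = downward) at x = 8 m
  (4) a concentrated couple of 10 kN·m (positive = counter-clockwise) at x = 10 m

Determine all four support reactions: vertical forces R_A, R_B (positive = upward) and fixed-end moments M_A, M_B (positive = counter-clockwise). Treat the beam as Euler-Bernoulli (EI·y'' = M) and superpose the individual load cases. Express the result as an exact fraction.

R_A = 101427/2000 kN, M_A = 110111/600 kN·m, R_B = 110573/2000 kN, M_B = -115949/600 kN·m

Load 1 — point force P=14 kN at a=15 m (b=L-a=5):
  R_A = Pb²(3a+b)/L³ = 14·5²·(3·15+5)/20³ = 35/16 kN
  M_A = Pab²/L² = 14·15·5²/20² = 105/8 kN·m
  R_B = Pa²(a+3b)/L³ = 14·15²·(15+3·5)/20³ = 189/16 kN
  M_B = -Pa²b/L² = -14·15²·5/20² = -315/8 kN·m
Load 2 — uniform load w=4 kN/m over full span:
  R_A = wL/2 = 4·20/2 = 40 kN
  M_A = wL²/12 = 4·20²/12 = 400/3 kN·m
  R_B = wL/2 = 4·20/2 = 40 kN
  M_B = -wL²/12 = -4·20²/12 = -400/3 kN·m
Load 3 — point force P=12 kN at a=8 m (b=L-a=12):
  R_A = Pb²(3a+b)/L³ = 12·12²·(3·8+12)/20³ = 972/125 kN
  M_A = Pab²/L² = 12·8·12²/20² = 864/25 kN·m
  R_B = Pa²(a+3b)/L³ = 12·8²·(8+3·12)/20³ = 528/125 kN
  M_B = -Pa²b/L² = -12·8²·12/20² = -576/25 kN·m
Load 4 — applied couple M₀=10 kN·m at a=10 m (b=L-a=10):
  R_A = 6M₀ab/L³ = 6·10·10·10/20³ = 3/4 kN
  M_A = M₀b(2a-b)/L² = 10·10·(2·10-10)/20² = 5/2 kN·m
  R_B = -6M₀ab/L³ = -6·10·10·10/20³ = -3/4 kN
  M_B = M₀a(2b-a)/L² = 10·10·(2·10-10)/20² = 5/2 kN·m
Superposition: R_A = 101427/2000 kN, M_A = 110111/600 kN·m, R_B = 110573/2000 kN, M_B = -115949/600 kN·m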